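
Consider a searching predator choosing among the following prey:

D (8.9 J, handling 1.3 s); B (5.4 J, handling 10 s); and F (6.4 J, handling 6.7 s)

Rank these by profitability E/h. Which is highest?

In descending order of E/h:
D: 8.9/1.3 = 6.85 J/s
F: 6.4/6.7 = 0.955 J/s
B: 5.4/10 = 0.54 J/s

D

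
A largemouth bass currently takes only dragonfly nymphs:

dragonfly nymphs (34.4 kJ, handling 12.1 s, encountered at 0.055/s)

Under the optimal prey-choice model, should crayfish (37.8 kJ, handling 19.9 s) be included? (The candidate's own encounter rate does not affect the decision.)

On dragonfly nymphs alone, R = ΣλE/(1+Σλh) = 1.892/1.665 = 1.136 kJ/s.
Profitability of crayfish: 37.8/19.9 = 1.899 kJ/s.
Since 1.899 > R, including crayfish increases the long-run rate.

Yes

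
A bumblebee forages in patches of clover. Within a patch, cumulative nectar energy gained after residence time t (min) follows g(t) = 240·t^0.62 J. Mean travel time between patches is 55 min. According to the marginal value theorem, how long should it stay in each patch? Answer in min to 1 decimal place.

Maximise g(t)/(T+t): set derivative to zero → g'(t)(T+t) = g(t).
g'(t) = 0.62·240·t^-0.38. Setting 0.62·240·t^-0.38 = 240·t^0.62/(55+t) gives 0.62(55+t) = t, so 0.38·t = 0.62×55.
t* = 0.62×55/0.38 = 89.74 min.

89.7 min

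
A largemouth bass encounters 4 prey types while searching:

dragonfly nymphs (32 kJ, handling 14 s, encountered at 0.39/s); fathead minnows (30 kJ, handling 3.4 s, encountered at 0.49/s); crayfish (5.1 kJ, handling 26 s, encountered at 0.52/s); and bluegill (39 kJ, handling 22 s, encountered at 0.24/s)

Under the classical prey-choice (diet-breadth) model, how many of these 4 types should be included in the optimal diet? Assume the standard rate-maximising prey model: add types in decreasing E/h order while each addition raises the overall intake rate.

1

Rank by E/h (kJ/s): fathead minnows 8.82, dragonfly nymphs 2.29, bluegill 1.77, crayfish 0.196. Include each in turn until the next type's E/h falls below the running intake rate.
Rate on top 1: 5.514. dragonfly nymphs: 2.29 < 5.514 → exclude; stop.
Optimal diet: fathead minnows — 1 of 4 types.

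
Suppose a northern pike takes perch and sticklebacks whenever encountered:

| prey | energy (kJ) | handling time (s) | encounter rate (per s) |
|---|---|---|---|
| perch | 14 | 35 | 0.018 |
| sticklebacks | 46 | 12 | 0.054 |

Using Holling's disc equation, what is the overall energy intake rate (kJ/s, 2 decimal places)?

1.20 kJ/s

R = (0.018×14 + 0.054×46) / (1 + 0.018×35 + 0.054×12) = 2.736/2.278 = 1.201 kJ/s.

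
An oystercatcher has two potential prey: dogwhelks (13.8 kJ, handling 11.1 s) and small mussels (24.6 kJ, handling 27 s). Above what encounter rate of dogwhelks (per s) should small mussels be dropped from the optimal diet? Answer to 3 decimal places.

0.247 per s

At the threshold, the rate on dogwhelks alone equals the profitability of small mussels: λ·13.8/(1 + λ·11.1) = 24.6/27 = 0.9111.
Rearranging, λ(13.8 − 0.9111×11.1) = 0.9111, so λ = 0.9111/3.687 = 0.2471 per s.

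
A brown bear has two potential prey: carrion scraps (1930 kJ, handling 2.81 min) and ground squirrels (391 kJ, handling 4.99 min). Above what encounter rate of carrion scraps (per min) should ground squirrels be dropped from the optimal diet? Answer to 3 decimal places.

0.046 per min

At the threshold, the rate on carrion scraps alone equals the profitability of ground squirrels: λ·1930/(1 + λ·2.81) = 391/4.99 = 78.36.
Rearranging, λ(1930 − 78.36×2.81) = 78.36, so λ = 78.36/1710 = 0.04583 per min.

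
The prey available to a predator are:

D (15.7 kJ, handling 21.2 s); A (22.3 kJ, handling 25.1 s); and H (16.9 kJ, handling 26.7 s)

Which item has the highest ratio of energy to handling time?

A

Profitability E/h (kJ/s): D = 15.7/21.2 = 0.741, A = 22.3/25.1 = 0.888, H = 16.9/26.7 = 0.633.
Ranked: A > D > H.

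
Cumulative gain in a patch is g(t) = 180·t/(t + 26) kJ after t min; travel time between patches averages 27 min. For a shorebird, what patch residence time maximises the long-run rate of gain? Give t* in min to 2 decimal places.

Optimal t* satisfies g'(t*) = g(t*)/(T + t*).
g'(t) = 180·26/(t + 26)². Setting 180·26/(t+26)² = 180t/[(t+26)(27+t)] gives 26(27+t) = t(t+26), so t² = 26×27 = 702.
t* = √702 = 26.5 min.

26.50 min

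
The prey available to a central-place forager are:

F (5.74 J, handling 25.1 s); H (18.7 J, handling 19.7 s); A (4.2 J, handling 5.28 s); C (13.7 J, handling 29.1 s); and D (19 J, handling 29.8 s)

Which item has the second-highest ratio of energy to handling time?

In descending order of E/h:
H: 18.7/19.7 = 0.949 J/s
A: 4.2/5.28 = 0.795 J/s
D: 19/29.8 = 0.638 J/s
C: 13.7/29.1 = 0.471 J/s
F: 5.74/25.1 = 0.229 J/s

A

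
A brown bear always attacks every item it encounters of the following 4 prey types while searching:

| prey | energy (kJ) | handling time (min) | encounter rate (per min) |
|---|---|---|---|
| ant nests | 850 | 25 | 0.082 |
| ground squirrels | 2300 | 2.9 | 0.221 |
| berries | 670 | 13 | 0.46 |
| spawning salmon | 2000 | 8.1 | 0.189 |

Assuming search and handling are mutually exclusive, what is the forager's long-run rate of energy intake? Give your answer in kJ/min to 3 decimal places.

112.857 kJ/min

Energy encountered per unit search time: 0.082×850 + 0.221×2300 + 0.46×670 + 0.189×2000 = 1264 kJ/min.
Handling time per unit search time: 0.082×25 + 0.221×2.9 + 0.46×13 + 0.189×8.1 = 10.2.
Rate = 1264/(1 + 10.2) = 112.9 kJ/min.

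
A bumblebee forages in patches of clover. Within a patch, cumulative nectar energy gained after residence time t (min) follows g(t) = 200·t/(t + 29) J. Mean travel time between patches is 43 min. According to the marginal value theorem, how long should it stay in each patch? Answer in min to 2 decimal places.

35.31 min

Optimal t* satisfies g'(t*) = g(t*)/(T + t*).
g'(t) = 200·29/(t + 29)². Setting 200·29/(t+29)² = 200t/[(t+29)(43+t)] gives 29(43+t) = t(t+29), so t² = 29×43 = 1247.
t* = √1247 = 35.31 min.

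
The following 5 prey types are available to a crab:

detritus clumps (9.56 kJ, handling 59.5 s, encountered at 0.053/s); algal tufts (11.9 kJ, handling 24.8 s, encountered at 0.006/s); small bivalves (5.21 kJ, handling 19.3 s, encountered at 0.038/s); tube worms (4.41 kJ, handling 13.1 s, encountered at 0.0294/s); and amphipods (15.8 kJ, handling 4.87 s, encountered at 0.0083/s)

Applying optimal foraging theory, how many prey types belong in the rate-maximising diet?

4

Profitabilities (E/h, kJ/s): amphipods 3.24, algal tufts 0.48, tube worms 0.337, small bivalves 0.27, detritus clumps 0.161. Add prey in this order while the next type's profitability exceeds the intake rate on those already taken.
Rate on top 1: 0.126. algal tufts: 0.48 > 0.126 → include.
Rate on top 2: 0.1703. tube worms: 0.337 > 0.1703 → include.
Rate on top 3: 0.211. small bivalves: 0.27 > 0.211 → include.
Rate on top 4: 0.2297. detritus clumps: 0.161 < 0.2297 → exclude; stop.
Optimal diet: amphipods, algal tufts, tube worms, small bivalves — 4 of 5 types.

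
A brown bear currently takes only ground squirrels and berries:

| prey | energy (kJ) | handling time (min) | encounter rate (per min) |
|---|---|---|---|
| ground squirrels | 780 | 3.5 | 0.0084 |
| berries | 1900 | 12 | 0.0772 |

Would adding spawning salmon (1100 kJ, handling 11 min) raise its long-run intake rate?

Yes

Current rate: (0.0084×780 + 0.0772×1900)/(1 + 0.0084×3.5 + 0.0772×12) = 78.35 kJ/min.
spawning salmon: E/h = 1100/11 = 100 kJ/min.
Since 100 > R, including spawning salmon increases the long-run rate.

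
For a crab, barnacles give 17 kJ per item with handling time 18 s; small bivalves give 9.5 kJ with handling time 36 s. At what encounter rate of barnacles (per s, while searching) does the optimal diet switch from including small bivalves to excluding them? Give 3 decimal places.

The zero-one rule: include small bivalves iff E₂/h₂ > λE₁/(1+λh₁). Equality gives the switch point.
λE₁h₂ = E₂ + λE₂h₁ ⇒ λ = E₂/(E₁h₂ − E₂h₁) = 9.5/(612 − 171) = 0.02154 per s.

0.022 per s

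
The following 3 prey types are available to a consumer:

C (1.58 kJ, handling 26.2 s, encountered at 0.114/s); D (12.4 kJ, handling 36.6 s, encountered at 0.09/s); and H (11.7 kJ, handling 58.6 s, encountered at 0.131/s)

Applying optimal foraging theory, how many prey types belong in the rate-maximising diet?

Profitabilities (E/h, kJ/s): D 0.339, H 0.2, C 0.0603. Add prey in this order while the next type's profitability exceeds the intake rate on those already taken.
Rate on top 1: 0.2599. H: 0.2 < 0.2599 → exclude; stop.
Optimal diet: D — 1 of 3 types.

1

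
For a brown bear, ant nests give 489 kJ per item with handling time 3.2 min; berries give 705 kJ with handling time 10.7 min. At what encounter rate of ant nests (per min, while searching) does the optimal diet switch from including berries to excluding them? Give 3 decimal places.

At the threshold, the rate on ant nests alone equals the profitability of berries: λ·489/(1 + λ·3.2) = 705/10.7 = 65.89.
Rearranging, λ(489 − 65.89×3.2) = 65.89, so λ = 65.89/278.2 = 0.2369 per min.

0.237 per min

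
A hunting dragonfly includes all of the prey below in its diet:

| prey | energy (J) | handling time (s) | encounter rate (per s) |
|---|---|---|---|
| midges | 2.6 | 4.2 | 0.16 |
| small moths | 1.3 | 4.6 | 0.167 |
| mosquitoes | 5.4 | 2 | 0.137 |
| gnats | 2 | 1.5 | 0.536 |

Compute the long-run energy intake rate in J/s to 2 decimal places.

R = (0.16×2.6 + 0.167×1.3 + 0.137×5.4 + 0.536×2) / (1 + 0.16×4.2 + 0.167×4.6 + 0.137×2 + 0.536×1.5) = 2.445/3.518 = 0.6949 J/s.

0.69 J/s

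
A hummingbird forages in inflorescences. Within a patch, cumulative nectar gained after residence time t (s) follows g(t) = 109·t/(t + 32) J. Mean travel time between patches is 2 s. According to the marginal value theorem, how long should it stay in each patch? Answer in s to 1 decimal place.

8.0 s

Optimal t* satisfies g'(t*) = g(t*)/(T + t*).
g'(t) = 109·32/(t + 32)². Setting 109·32/(t+32)² = 109t/[(t+32)(2+t)] gives 32(2+t) = t(t+32), so t² = 32×2 = 64.
t* = √64 = 8 s.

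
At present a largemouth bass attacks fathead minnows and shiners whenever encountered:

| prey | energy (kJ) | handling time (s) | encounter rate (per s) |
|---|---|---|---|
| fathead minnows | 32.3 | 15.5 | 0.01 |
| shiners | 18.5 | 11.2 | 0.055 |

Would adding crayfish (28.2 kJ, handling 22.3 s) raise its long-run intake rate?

Current rate: (0.01×32.3 + 0.055×18.5)/(1 + 0.01×15.5 + 0.055×11.2) = 0.7569 kJ/s.
crayfish: E/h = 28.2/22.3 = 1.265 kJ/s.
1.265 > 0.7569, so adding crayfish raises the average — include it.

Yes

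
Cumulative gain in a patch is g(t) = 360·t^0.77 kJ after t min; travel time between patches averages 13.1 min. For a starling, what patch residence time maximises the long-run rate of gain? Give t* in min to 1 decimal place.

43.9 min

Optimal t* satisfies g'(t*) = g(t*)/(T + t*).
g'(t) = 0.77·360·t^-0.23. Setting 0.77·360·t^-0.23 = 360·t^0.77/(13.1+t) gives 0.77(13.1+t) = t, so 0.23·t = 0.77×13.1.
t* = 0.77×13.1/0.23 = 43.86 min.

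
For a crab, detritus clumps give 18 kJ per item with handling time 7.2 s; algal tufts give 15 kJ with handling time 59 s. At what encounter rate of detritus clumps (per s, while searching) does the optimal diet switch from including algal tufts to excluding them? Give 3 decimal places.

The zero-one rule: include algal tufts iff E₂/h₂ > λE₁/(1+λh₁). Equality gives the switch point.
λE₁h₂ = E₂ + λE₂h₁ ⇒ λ = E₂/(E₁h₂ − E₂h₁) = 15/(1062 − 108) = 0.01572 per s.

0.016 per s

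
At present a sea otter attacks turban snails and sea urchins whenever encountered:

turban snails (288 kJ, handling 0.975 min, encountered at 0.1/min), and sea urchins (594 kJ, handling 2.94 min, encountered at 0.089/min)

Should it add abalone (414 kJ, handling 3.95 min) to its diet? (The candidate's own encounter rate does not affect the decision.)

Current rate: (0.1×288 + 0.089×594)/(1 + 0.1×0.975 + 0.089×2.94) = 60.09 kJ/min.
abalone: E/h = 414/3.95 = 104.8 kJ/min.
104.8 > 60.09, so adding abalone raises the average — include it.

Yes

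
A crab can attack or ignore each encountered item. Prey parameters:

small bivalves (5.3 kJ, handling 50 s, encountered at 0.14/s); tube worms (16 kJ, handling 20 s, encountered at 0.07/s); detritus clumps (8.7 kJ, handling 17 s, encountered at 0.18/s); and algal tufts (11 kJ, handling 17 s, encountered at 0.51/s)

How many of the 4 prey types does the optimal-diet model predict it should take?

E/h in descending order: tube worms 0.8, algal tufts 0.647, detritus clumps 0.512, small bivalves 0.106 kJ/s. The optimal diet is the largest prefix of this list for which every included type satisfies E_i/h_i > R on the types above it.
Rate on top 1: 0.4667. algal tufts: 0.647 > 0.4667 → include.
Rate on top 2: 0.6079. detritus clumps: 0.512 < 0.6079 → exclude; stop.
Optimal diet: tube worms, algal tufts — 2 of 4 types.

2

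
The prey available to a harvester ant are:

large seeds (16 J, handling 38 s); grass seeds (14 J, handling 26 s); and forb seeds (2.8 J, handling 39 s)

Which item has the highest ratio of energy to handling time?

grass seeds

Profitability E/h (J/s): large seeds = 16/38 = 0.421, grass seeds = 14/26 = 0.538, forb seeds = 2.8/39 = 0.0718.
Ranked: grass seeds > large seeds > forb seeds.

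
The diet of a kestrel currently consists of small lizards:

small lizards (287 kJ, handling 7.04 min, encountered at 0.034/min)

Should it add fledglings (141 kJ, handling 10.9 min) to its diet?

Yes

On small lizards alone, R = ΣλE/(1+Σλh) = 9.758/1.239 = 7.873 kJ/min.
fledglings: E/h = 141/10.9 = 12.94 kJ/min.
Since 12.94 > R, including fledglings increases the long-run rate.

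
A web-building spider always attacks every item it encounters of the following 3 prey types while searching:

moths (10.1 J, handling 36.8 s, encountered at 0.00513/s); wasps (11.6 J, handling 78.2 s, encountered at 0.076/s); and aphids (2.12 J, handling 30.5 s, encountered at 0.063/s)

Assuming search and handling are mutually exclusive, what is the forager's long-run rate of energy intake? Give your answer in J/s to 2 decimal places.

R = Σλ_iE_i / (1 + Σλ_ih_i)
Numerator: 0.00513×10.1 + 0.076×11.6 + 0.063×2.12 = 1.067
Denominator: 1 + 0.00513×36.8 + 0.076×78.2 + 0.063×30.5 = 9.053
R = 1.067/9.053 = 0.1179 J/s

0.12 J/s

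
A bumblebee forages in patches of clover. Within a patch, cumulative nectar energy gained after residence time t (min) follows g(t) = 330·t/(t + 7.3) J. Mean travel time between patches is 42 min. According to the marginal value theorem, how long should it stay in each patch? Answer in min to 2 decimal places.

17.51 min

Optimal t* satisfies g'(t*) = g(t*)/(T + t*).
g'(t) = 330·7.3/(t + 7.3)². Setting 330·7.3/(t+7.3)² = 330t/[(t+7.3)(42+t)] gives 7.3(42+t) = t(t+7.3), so t² = 7.3×42 = 306.6.
t* = √306.6 = 17.51 min.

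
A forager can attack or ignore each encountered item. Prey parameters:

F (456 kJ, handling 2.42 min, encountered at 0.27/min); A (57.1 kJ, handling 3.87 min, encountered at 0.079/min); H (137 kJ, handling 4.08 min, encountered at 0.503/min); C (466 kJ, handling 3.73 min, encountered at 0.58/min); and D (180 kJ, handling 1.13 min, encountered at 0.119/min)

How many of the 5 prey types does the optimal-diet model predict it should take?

3

E/h in descending order: F 188, D 159, C 125, H 33.6, A 14.8 kJ/min. The optimal diet is the largest prefix of this list for which every included type satisfies E_i/h_i > R on the types above it.
Rate on top 1: 74.46. D: 159 > 74.46 → include.
Rate on top 2: 80.84. C: 125 > 80.84 → include.
Rate on top 3: 105. H: 33.6 < 105 → exclude; stop.
Optimal diet: F, D, C — 3 of 5 types.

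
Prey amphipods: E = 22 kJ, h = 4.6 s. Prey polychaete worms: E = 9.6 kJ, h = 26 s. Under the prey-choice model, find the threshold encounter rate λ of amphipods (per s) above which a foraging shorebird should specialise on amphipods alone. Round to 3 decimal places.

At the threshold, the rate on amphipods alone equals the profitability of polychaete worms: λ·22/(1 + λ·4.6) = 9.6/26 = 0.3692.
Rearranging, λ(22 − 0.3692×4.6) = 0.3692, so λ = 0.3692/20.3 = 0.01819 per s.

0.018 per s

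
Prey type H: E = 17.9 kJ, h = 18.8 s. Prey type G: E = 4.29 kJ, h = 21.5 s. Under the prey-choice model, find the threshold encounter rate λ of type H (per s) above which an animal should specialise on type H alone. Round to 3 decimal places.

0.014 per s

At the threshold, the rate on type H alone equals the profitability of type G: λ·17.9/(1 + λ·18.8) = 4.29/21.5 = 0.1995.
Rearranging, λ(17.9 − 0.1995×18.8) = 0.1995, so λ = 0.1995/14.15 = 0.0141 per s.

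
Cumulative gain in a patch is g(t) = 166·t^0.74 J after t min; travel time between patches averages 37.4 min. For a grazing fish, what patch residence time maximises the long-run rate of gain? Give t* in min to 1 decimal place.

106.4 min

Maximise g(t)/(T+t): set derivative to zero → g'(t)(T+t) = g(t).
g'(t) = 0.74·166·t^-0.26. Setting 0.74·166·t^-0.26 = 166·t^0.74/(37.4+t) gives 0.74(37.4+t) = t, so 0.26·t = 0.74×37.4.
t* = 0.74×37.4/0.26 = 106.4 min.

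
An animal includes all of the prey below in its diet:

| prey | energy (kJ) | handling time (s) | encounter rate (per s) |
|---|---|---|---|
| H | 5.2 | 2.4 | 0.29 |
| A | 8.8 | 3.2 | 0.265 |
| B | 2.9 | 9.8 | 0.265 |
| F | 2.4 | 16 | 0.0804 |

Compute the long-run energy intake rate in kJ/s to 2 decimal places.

R = (0.29×5.2 + 0.265×8.8 + 0.265×2.9 + 0.0804×2.4) / (1 + 0.29×2.4 + 0.265×3.2 + 0.265×9.8 + 0.0804×16) = 4.801/6.427 = 0.747 kJ/s.

0.75 kJ/s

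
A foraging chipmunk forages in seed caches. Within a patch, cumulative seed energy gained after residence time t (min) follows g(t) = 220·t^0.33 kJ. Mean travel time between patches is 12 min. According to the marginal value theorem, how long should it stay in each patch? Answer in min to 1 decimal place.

Maximise g(t)/(T+t): set derivative to zero → g'(t)(T+t) = g(t).
g'(t) = 0.33·220·t^-0.67. Setting 0.33·220·t^-0.67 = 220·t^0.33/(12+t) gives 0.33(12+t) = t, so 0.67·t = 0.33×12.
t* = 0.33×12/0.67 = 5.91 min.

5.9 min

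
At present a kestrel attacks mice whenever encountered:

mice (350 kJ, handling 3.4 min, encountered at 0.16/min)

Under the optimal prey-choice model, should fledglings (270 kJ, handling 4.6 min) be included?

Yes

Current rate: (0.16×350)/(1 + 0.16×3.4) = 36.27 kJ/min.
Profitability of fledglings: 270/4.6 = 58.7 kJ/min.
Since 58.7 > R, including fledglings increases the long-run rate.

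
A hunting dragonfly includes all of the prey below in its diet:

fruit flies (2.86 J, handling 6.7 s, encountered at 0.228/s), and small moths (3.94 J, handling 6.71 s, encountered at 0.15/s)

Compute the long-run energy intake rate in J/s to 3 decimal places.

0.352 J/s

Energy encountered per unit search time: 0.228×2.86 + 0.15×3.94 = 1.243 J/s.
Handling time per unit search time: 0.228×6.7 + 0.15×6.71 = 2.534.
Rate = 1.243/(1 + 2.534) = 0.3517 J/s.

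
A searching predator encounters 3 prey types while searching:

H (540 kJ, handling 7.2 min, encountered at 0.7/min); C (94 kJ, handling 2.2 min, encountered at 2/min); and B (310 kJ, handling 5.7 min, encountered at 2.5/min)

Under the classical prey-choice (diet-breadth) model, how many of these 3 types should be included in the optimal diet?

1

Profitabilities (E/h, kJ/min): H 75, B 54.4, C 42.7. Add prey in this order while the next type's profitability exceeds the intake rate on those already taken.
Rate on top 1: 62.58. B: 54.4 < 62.58 → exclude; stop.
Optimal diet: H — 1 of 3 types.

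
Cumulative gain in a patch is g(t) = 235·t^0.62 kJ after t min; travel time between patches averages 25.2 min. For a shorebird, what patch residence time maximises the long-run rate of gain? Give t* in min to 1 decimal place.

41.1 min

Optimal t* satisfies g'(t*) = g(t*)/(T + t*).
g'(t) = 0.62·235·t^-0.38. Setting 0.62·235·t^-0.38 = 235·t^0.62/(25.2+t) gives 0.62(25.2+t) = t, so 0.38·t = 0.62×25.2.
t* = 0.62×25.2/0.38 = 41.12 min.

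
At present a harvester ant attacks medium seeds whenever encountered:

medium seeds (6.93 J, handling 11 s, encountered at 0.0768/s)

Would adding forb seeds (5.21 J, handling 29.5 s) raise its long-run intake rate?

No

Current rate: (0.0768×6.93)/(1 + 0.0768×11) = 0.2885 J/s.
Profitability of forb seeds: 5.21/29.5 = 0.1766 J/s.
0.1766 < 0.2885, so adding forb seeds would lower the average — exclude it.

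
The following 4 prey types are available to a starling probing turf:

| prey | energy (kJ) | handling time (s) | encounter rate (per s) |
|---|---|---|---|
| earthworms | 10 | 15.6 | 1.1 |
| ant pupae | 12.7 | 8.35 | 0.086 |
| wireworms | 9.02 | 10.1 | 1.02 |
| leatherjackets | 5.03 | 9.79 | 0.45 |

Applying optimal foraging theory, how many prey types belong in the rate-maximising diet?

2

Profitabilities (E/h, kJ/s): ant pupae 1.52, wireworms 0.893, earthworms 0.641, leatherjackets 0.514. Add prey in this order while the next type's profitability exceeds the intake rate on those already taken.
Rate on top 1: 0.6357. wireworms: 0.893 > 0.6357 → include.
Rate on top 2: 0.8563. earthworms: 0.641 < 0.8563 → exclude; stop.
Optimal diet: ant pupae, wireworms — 2 of 4 types.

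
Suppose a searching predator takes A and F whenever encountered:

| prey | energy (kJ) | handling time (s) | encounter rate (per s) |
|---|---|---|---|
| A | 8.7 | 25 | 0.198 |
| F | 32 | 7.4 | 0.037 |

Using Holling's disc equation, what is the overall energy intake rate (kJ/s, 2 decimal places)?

0.47 kJ/s

Energy encountered per unit search time: 0.198×8.7 + 0.037×32 = 2.907 kJ/s.
Handling time per unit search time: 0.198×25 + 0.037×7.4 = 5.224.
Rate = 2.907/(1 + 5.224) = 0.467 kJ/s.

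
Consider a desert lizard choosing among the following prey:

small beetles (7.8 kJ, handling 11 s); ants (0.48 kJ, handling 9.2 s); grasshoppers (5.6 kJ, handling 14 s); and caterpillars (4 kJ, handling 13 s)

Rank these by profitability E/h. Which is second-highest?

Profitability E/h (kJ/s): small beetles = 7.8/11 = 0.709, ants = 0.48/9.2 = 0.0522, grasshoppers = 5.6/14 = 0.4, caterpillars = 4/13 = 0.308.
Ranked: small beetles > grasshoppers > caterpillars > ants.

grasshoppers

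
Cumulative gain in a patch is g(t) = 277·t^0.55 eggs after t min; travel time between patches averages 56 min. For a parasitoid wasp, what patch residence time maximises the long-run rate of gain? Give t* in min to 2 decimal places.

68.44 min

Optimal t* satisfies g'(t*) = g(t*)/(T + t*).
g'(t) = 0.55·277·t^-0.45. Setting 0.55·277·t^-0.45 = 277·t^0.55/(56+t) gives 0.55(56+t) = t, so 0.45·t = 0.55×56.
t* = 0.55×56/0.45 = 68.44 min.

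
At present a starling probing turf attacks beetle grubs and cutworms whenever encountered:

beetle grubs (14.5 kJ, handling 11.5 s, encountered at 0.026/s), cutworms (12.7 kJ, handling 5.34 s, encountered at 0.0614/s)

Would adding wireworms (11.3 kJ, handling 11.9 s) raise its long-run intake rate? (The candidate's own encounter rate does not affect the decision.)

Yes

Current rate: (0.026×14.5 + 0.0614×12.7)/(1 + 0.026×11.5 + 0.0614×5.34) = 0.711 kJ/s.
wireworms: E/h = 11.3/11.9 = 0.9496 kJ/s.
Since 0.9496 > R, including wireworms increases the long-run rate.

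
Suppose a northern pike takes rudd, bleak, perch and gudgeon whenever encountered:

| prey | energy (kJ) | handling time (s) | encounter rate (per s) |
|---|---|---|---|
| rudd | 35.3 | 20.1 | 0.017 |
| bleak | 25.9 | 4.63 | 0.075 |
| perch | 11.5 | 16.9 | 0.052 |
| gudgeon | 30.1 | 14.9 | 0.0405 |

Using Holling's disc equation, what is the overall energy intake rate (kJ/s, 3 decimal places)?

1.375 kJ/s

Energy encountered per unit search time: 0.017×35.3 + 0.075×25.9 + 0.052×11.5 + 0.0405×30.1 = 4.36 kJ/s.
Handling time per unit search time: 0.017×20.1 + 0.075×4.63 + 0.052×16.9 + 0.0405×14.9 = 2.171.
Rate = 4.36/(1 + 2.171) = 1.375 kJ/s.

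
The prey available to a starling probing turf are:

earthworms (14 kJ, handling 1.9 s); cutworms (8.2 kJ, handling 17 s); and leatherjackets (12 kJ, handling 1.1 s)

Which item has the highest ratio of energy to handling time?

In descending order of E/h:
leatherjackets: 12/1.1 = 10.9 kJ/s
earthworms: 14/1.9 = 7.37 kJ/s
cutworms: 8.2/17 = 0.482 kJ/s

leatherjackets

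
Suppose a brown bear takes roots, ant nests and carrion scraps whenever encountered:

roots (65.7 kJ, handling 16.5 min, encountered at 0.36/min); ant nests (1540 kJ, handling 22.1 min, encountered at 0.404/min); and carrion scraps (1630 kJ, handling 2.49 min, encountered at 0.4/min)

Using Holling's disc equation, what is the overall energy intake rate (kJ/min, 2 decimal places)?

R = Σλ_iE_i / (1 + Σλ_ih_i)
Numerator: 0.36×65.7 + 0.404×1540 + 0.4×1630 = 1298
Denominator: 1 + 0.36×16.5 + 0.404×22.1 + 0.4×2.49 = 16.86
R = 1298/16.86 = 76.96 kJ/min

76.96 kJ/min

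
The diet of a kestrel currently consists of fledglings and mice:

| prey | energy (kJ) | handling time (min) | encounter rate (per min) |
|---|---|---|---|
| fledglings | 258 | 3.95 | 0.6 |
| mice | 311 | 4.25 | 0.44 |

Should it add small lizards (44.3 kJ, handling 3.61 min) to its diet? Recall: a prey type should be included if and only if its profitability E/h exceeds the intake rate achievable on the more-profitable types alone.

On fledglings and mice alone, R = ΣλE/(1+Σλh) = 291.6/5.24 = 55.66 kJ/min.
Profitability of small lizards: 44.3/3.61 = 12.27 kJ/min.
12.27 < 55.66, so adding small lizards would lower the average — exclude it.

No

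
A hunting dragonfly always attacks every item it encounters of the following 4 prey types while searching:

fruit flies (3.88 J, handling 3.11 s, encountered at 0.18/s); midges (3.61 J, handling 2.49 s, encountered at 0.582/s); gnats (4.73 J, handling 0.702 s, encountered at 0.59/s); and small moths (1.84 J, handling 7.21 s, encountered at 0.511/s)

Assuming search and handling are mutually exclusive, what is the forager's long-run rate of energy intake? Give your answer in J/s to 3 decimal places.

0.919 J/s

R = Σλ_iE_i / (1 + Σλ_ih_i)
Numerator: 0.18×3.88 + 0.582×3.61 + 0.59×4.73 + 0.511×1.84 = 6.53
Denominator: 1 + 0.18×3.11 + 0.582×2.49 + 0.59×0.702 + 0.511×7.21 = 7.107
R = 6.53/7.107 = 0.9188 J/s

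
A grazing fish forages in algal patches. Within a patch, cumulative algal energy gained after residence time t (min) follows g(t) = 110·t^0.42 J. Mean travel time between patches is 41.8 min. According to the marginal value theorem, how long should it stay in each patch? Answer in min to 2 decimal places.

Maximise g(t)/(T+t): set derivative to zero → g'(t)(T+t) = g(t).
g'(t) = 0.42·110·t^-0.58. Setting 0.42·110·t^-0.58 = 110·t^0.42/(41.8+t) gives 0.42(41.8+t) = t, so 0.58·t = 0.42×41.8.
t* = 0.42×41.8/0.58 = 30.27 min.

30.27 min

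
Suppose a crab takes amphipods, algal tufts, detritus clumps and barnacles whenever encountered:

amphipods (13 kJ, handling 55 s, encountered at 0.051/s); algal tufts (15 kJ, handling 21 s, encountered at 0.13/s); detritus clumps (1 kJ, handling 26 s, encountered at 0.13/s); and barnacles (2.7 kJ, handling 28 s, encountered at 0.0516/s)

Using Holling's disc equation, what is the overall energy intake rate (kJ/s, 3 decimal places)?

R = Σλ_iE_i / (1 + Σλ_ih_i)
Numerator: 0.051×13 + 0.13×15 + 0.13×1 + 0.0516×2.7 = 2.882
Denominator: 1 + 0.051×55 + 0.13×21 + 0.13×26 + 0.0516×28 = 11.36
R = 2.882/11.36 = 0.2537 kJ/s

0.254 kJ/s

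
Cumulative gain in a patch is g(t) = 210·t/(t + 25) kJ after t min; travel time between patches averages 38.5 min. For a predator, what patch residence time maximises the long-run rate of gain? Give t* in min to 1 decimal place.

By the marginal value theorem, leave when the instantaneous gain rate g'(t) equals the habitat-wide average g(t)/(T + t).
g'(t) = 210·25/(t + 25)². Setting 210·25/(t+25)² = 210t/[(t+25)(38.5+t)] gives 25(38.5+t) = t(t+25), so t² = 25×38.5 = 962.5.
t* = √962.5 = 31.02 min.

31.0 min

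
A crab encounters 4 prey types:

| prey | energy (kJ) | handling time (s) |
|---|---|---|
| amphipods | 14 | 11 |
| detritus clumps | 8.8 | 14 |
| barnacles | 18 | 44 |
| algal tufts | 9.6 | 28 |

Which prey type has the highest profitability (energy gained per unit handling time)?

amphipods

In descending order of E/h:
amphipods: 14/11 = 1.27 kJ/s
detritus clumps: 8.8/14 = 0.629 kJ/s
barnacles: 18/44 = 0.409 kJ/s
algal tufts: 9.6/28 = 0.343 kJ/s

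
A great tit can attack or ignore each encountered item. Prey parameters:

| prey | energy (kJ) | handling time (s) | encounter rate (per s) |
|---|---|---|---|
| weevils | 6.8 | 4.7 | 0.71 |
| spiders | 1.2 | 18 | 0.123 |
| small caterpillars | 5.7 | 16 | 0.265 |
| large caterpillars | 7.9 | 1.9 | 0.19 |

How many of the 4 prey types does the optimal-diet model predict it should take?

Profitabilities (E/h, kJ/s): large caterpillars 4.16, weevils 1.45, small caterpillars 0.356, spiders 0.0667. Add prey in this order while the next type's profitability exceeds the intake rate on those already taken.
Rate on top 1: 1.103. weevils: 1.45 > 1.103 → include.
Rate on top 2: 1.347. small caterpillars: 0.356 < 1.347 → exclude; stop.
Optimal diet: large caterpillars, weevils — 2 of 4 types.

2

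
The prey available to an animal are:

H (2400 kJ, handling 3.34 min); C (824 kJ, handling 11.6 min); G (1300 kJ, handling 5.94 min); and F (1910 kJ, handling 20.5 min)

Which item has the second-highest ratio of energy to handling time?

G

In descending order of E/h:
H: 2400/3.34 = 719 kJ/min
G: 1300/5.94 = 219 kJ/min
F: 1910/20.5 = 93.2 kJ/min
C: 824/11.6 = 71 kJ/min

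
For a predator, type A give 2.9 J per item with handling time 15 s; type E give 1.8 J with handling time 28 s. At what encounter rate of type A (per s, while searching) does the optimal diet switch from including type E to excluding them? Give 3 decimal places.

At the threshold, the rate on type A alone equals the profitability of type E: λ·2.9/(1 + λ·15) = 1.8/28 = 0.06429.
Rearranging, λ(2.9 − 0.06429×15) = 0.06429, so λ = 0.06429/1.936 = 0.03321 per s.

0.033 per s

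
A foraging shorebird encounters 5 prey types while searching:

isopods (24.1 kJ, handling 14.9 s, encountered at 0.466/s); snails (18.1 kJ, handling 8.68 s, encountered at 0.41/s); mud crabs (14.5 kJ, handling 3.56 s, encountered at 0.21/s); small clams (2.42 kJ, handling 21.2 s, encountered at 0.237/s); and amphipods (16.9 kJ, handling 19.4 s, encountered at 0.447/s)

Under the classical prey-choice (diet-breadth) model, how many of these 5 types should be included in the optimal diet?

Rank by E/h (kJ/s): mud crabs 4.07, snails 2.09, isopods 1.62, amphipods 0.871, small clams 0.114. Include each in turn until the next type's E/h falls below the running intake rate.
Rate on top 1: 1.742. snails: 2.09 > 1.742 → include.
Rate on top 2: 1.972. isopods: 1.62 < 1.972 → exclude; stop.
Optimal diet: mud crabs, snails — 2 of 5 types.

2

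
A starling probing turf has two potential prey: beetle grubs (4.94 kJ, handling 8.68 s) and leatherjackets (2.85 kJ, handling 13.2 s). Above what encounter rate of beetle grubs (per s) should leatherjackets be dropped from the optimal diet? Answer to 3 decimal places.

At the threshold, the rate on beetle grubs alone equals the profitability of leatherjackets: λ·4.94/(1 + λ·8.68) = 2.85/13.2 = 0.2159.
Rearranging, λ(4.94 − 0.2159×8.68) = 0.2159, so λ = 0.2159/3.066 = 0.07042 per s.

0.070 per s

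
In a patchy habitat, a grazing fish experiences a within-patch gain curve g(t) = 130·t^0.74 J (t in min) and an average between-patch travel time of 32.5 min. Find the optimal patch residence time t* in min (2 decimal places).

92.50 min

Maximise g(t)/(T+t): set derivative to zero → g'(t)(T+t) = g(t).
g'(t) = 0.74·130·t^-0.26. Setting 0.74·130·t^-0.26 = 130·t^0.74/(32.5+t) gives 0.74(32.5+t) = t, so 0.26·t = 0.74×32.5.
t* = 0.74×32.5/0.26 = 92.5 min.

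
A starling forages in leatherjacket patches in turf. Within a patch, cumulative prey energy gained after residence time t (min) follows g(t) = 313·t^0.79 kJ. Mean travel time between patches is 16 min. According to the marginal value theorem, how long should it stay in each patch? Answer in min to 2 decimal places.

60.19 min

By the marginal value theorem, leave when the instantaneous gain rate g'(t) equals the habitat-wide average g(t)/(T + t).
g'(t) = 0.79·313·t^-0.21. Setting 0.79·313·t^-0.21 = 313·t^0.79/(16+t) gives 0.79(16+t) = t, so 0.21·t = 0.79×16.
t* = 0.79×16/0.21 = 60.19 min.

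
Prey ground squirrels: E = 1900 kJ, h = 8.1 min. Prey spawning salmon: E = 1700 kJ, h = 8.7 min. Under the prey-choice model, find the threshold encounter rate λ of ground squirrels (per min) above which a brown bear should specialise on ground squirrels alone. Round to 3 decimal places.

Drop spawning salmon once their profitability E₂/h₂ falls below the rate achievable on ground squirrels alone: E₂/h₂ = λE₁/(1 + λh₁).
Solve for λ: λE₁h₂ = E₂(1 + λh₁) → λ(E₁h₂ − E₂h₁) = E₂ → λ = E₂/(E₁h₂ − E₂h₁).
λ = 1700/(1900×8.7 − 1700×8.1) = 1700/2760 = 0.6159 per min.

0.616 per min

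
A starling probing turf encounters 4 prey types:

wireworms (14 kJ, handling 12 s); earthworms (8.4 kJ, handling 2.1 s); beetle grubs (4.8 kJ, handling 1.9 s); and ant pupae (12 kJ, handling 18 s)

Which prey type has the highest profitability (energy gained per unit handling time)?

earthworms

Profitability E/h (kJ/s): wireworms = 14/12 = 1.17, earthworms = 8.4/2.1 = 4, beetle grubs = 4.8/1.9 = 2.53, ant pupae = 12/18 = 0.667.
Ranked: earthworms > beetle grubs > wireworms > ant pupae.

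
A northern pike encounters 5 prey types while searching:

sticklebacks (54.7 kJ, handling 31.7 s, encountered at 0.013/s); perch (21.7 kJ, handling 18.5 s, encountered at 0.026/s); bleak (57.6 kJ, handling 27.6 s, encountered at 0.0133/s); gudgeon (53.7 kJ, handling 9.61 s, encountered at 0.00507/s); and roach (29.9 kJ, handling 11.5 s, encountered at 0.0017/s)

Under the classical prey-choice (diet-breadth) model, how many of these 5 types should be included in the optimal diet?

5

E/h in descending order: gudgeon 5.59, roach 2.6, bleak 2.09, sticklebacks 1.73, perch 1.17 kJ/s. The optimal diet is the largest prefix of this list for which every included type satisfies E_i/h_i > R on the types above it.
Rate on top 1: 0.2596. roach: 2.6 > 0.2596 → include.
Rate on top 2: 0.3024. bleak: 2.09 > 0.3024 → include.
Rate on top 3: 0.7588. sticklebacks: 1.73 > 0.7588 → include.
Rate on top 4: 0.9745. perch: 1.17 > 0.9745 → include.
Optimal diet: gudgeon, roach, bleak, sticklebacks, perch — 5 of 5 types.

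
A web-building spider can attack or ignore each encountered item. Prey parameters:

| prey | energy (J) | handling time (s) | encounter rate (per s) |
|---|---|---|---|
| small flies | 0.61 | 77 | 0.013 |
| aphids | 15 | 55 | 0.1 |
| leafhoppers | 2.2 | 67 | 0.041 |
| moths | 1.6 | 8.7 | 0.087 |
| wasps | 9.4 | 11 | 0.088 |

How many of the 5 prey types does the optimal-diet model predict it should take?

Profitabilities (E/h, J/s): wasps 0.855, aphids 0.273, moths 0.184, leafhoppers 0.0328, small flies 0.00792. Add prey in this order while the next type's profitability exceeds the intake rate on those already taken.
Rate on top 1: 0.4203. aphids: 0.273 < 0.4203 → exclude; stop.
Optimal diet: wasps — 1 of 5 types.

1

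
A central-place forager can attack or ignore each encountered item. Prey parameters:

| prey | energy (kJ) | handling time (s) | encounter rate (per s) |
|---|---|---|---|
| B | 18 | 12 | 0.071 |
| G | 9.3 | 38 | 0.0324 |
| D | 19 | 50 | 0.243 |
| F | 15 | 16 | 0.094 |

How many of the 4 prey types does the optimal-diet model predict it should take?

2

Rank by E/h (kJ/s): B 1.5, F 0.938, D 0.38, G 0.245. Include each in turn until the next type's E/h falls below the running intake rate.
Rate on top 1: 0.6901. F: 0.938 > 0.6901 → include.
Rate on top 2: 0.801. D: 0.38 < 0.801 → exclude; stop.
Optimal diet: B, F — 2 of 4 types.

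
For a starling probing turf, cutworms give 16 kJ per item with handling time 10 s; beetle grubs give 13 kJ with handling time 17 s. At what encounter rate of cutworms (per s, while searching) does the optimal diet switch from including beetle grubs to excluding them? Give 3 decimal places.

Drop beetle grubs once their profitability E₂/h₂ falls below the rate achievable on cutworms alone: E₂/h₂ = λE₁/(1 + λh₁).
Solve for λ: λE₁h₂ = E₂(1 + λh₁) → λ(E₁h₂ − E₂h₁) = E₂ → λ = E₂/(E₁h₂ − E₂h₁).
λ = 13/(16×17 − 13×10) = 13/142 = 0.09155 per s.

0.092 per s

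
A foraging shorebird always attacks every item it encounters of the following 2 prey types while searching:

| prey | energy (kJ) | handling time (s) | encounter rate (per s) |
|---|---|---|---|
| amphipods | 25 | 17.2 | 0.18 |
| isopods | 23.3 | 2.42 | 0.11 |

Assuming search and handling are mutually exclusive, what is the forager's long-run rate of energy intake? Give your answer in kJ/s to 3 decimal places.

1.619 kJ/s

R = Σλ_iE_i / (1 + Σλ_ih_i)
Numerator: 0.18×25 + 0.11×23.3 = 7.063
Denominator: 1 + 0.18×17.2 + 0.11×2.42 = 4.362
R = 7.063/4.362 = 1.619 kJ/s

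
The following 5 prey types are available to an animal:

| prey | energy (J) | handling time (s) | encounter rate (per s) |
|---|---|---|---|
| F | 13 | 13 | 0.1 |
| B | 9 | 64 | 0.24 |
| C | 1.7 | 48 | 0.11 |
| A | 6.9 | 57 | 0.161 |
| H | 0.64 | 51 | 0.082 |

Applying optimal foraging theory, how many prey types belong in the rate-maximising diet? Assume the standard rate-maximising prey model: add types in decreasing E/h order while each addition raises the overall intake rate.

Profitabilities (E/h, J/s): F 1, B 0.141, A 0.121, C 0.0354, H 0.0125. Add prey in this order while the next type's profitability exceeds the intake rate on those already taken.
Rate on top 1: 0.5652. B: 0.141 < 0.5652 → exclude; stop.
Optimal diet: F — 1 of 5 types.

1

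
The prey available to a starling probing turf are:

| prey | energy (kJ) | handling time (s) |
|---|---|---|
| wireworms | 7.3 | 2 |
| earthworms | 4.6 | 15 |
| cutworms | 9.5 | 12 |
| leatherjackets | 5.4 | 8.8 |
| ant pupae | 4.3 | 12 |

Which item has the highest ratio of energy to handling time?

Profitability E/h (kJ/s): wireworms = 7.3/2 = 3.65, earthworms = 4.6/15 = 0.307, cutworms = 9.5/12 = 0.792, leatherjackets = 5.4/8.8 = 0.614, ant pupae = 4.3/12 = 0.358.
Ranked: wireworms > cutworms > leatherjackets > ant pupae > earthworms.

wireworms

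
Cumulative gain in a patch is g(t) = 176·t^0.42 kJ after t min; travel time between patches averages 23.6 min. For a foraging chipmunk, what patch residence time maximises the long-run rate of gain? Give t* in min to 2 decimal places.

By the marginal value theorem, leave when the instantaneous gain rate g'(t) equals the habitat-wide average g(t)/(T + t).
g'(t) = 0.42·176·t^-0.58. Setting 0.42·176·t^-0.58 = 176·t^0.42/(23.6+t) gives 0.42(23.6+t) = t, so 0.58·t = 0.42×23.6.
t* = 0.42×23.6/0.58 = 17.09 min.

17.09 min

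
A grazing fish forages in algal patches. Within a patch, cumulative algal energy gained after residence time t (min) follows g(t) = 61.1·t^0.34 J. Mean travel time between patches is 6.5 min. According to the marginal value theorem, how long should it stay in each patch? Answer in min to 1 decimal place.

3.3 min

By the marginal value theorem, leave when the instantaneous gain rate g'(t) equals the habitat-wide average g(t)/(T + t).
g'(t) = 0.34·61.1·t^-0.66. Setting 0.34·61.1·t^-0.66 = 61.1·t^0.34/(6.5+t) gives 0.34(6.5+t) = t, so 0.66·t = 0.34×6.5.
t* = 0.34×6.5/0.66 = 3.348 min.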